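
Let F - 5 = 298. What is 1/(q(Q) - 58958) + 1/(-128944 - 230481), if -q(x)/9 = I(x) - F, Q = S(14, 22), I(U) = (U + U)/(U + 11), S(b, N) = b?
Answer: -10391652/505361254475 ≈ -2.0563e-5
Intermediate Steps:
I(U) = 2*U/(11 + U) (I(U) = (2*U)/(11 + U) = 2*U/(11 + U))
F = 303 (F = 5 + 298 = 303)
Q = 14
q(x) = 2727 - 18*x/(11 + x) (q(x) = -9*(2*x/(11 + x) - 1*303) = -9*(2*x/(11 + x) - 303) = -9*(-303 + 2*x/(11 + x)) = 2727 - 18*x/(11 + x))
1/(q(Q) - 58958) + 1/(-128944 - 230481) = 1/(9*(3333 + 301*14)/(11 + 14) - 58958) + 1/(-128944 - 230481) = 1/(9*(3333 + 4214)/25 - 58958) + 1/(-359425) = 1/(9*(1/25)*7547 - 58958) - 1/359425 = 1/(67923/25 - 58958) - 1/359425 = 1/(-1406027/25) - 1/359425 = -25/1406027 - 1/359425 = -10391652/505361254475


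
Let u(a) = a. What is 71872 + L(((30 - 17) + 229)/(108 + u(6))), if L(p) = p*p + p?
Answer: 233533666/3249 ≈ 71879.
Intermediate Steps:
L(p) = p + p² (L(p) = p² + p = p + p²)
71872 + L(((30 - 17) + 229)/(108 + u(6))) = 71872 + (((30 - 17) + 229)/(108 + 6))*(1 + ((30 - 17) + 229)/(108 + 6)) = 71872 + ((13 + 229)/114)*(1 + (13 + 229)/114) = 71872 + (242*(1/114))*(1 + 242*(1/114)) = 71872 + 121*(1 + 121/57)/57 = 71872 + (121/57)*(178/57) = 71872 + 21538/3249 = 233533666/3249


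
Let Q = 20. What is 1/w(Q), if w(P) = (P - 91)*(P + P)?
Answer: -1/2840 ≈ -0.00035211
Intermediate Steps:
w(P) = 2*P*(-91 + P) (w(P) = (-91 + P)*(2*P) = 2*P*(-91 + P))
1/w(Q) = 1/(2*20*(-91 + 20)) = 1/(2*20*(-71)) = 1/(-2840) = -1/2840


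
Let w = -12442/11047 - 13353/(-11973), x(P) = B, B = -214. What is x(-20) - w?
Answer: -9434469653/44088577 ≈ -213.99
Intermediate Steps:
x(P) = -214
w = -485825/44088577 (w = -12442*1/11047 - 13353*(-1/11973) = -12442/11047 + 4451/3991 = -485825/44088577 ≈ -0.011019)
x(-20) - w = -214 - 1*(-485825/44088577) = -214 + 485825/44088577 = -9434469653/44088577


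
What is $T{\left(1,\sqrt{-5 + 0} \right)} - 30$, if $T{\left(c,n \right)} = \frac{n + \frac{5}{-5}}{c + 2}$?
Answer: $- \frac{91}{3} + \frac{i \sqrt{5}}{3} \approx -30.333 + 0.74536 i$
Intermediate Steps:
$T{\left(c,n \right)} = \frac{-1 + n}{2 + c}$ ($T{\left(c,n \right)} = \frac{n + 5 \left(- \frac{1}{5}\right)}{2 + c} = \frac{n - 1}{2 + c} = \frac{-1 + n}{2 + c}$)
$T{\left(1,\sqrt{-5 + 0} \right)} - 30 = \frac{-1 + \sqrt{-5 + 0}}{2 + 1} - 30 = \frac{-1 + \sqrt{-5}}{3} - 30 = \frac{-1 + i \sqrt{5}}{3} - 30 = \left(- \frac{1}{3} + \frac{i \sqrt{5}}{3}\right) - 30 = - \frac{91}{3} + \frac{i \sqrt{5}}{3}$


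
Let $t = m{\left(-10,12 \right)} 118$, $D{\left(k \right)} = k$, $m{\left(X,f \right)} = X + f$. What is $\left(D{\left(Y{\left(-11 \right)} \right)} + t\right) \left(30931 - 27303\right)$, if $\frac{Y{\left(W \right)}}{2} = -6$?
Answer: $812672$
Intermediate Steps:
$Y{\left(W \right)} = -12$ ($Y{\left(W \right)} = 2 \left(-6\right) = -12$)
$t = 236$ ($t = \left(-10 + 12\right) 118 = 2 \cdot 118 = 236$)
$\left(D{\left(Y{\left(-11 \right)} \right)} + t\right) \left(30931 - 27303\right) = \left(-12 + 236\right) \left(30931 - 27303\right) = 224 \cdot 3628 = 812672$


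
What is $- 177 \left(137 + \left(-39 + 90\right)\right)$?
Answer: $-33276$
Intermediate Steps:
$- 177 \left(137 + \left(-39 + 90\right)\right) = - 177 \left(137 + 51\right) = \left(-177\right) 188 = -33276$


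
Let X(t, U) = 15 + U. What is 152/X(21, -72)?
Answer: -8/3 ≈ -2.6667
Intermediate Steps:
152/X(21, -72) = 152/(15 - 72) = 152/(-57) = 152*(-1/57) = -8/3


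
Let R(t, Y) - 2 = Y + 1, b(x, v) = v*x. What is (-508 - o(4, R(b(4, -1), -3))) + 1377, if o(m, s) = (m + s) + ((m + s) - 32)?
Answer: 893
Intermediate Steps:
R(t, Y) = 3 + Y (R(t, Y) = 2 + (Y + 1) = 2 + (1 + Y) = 3 + Y)
o(m, s) = -32 + 2*m + 2*s (o(m, s) = (m + s) + (-32 + m + s) = -32 + 2*m + 2*s)
(-508 - o(4, R(b(4, -1), -3))) + 1377 = (-508 - (-32 + 2*4 + 2*(3 - 3))) + 1377 = (-508 - (-32 + 8 + 2*0)) + 1377 = (-508 - (-32 + 8 + 0)) + 1377 = (-508 - 1*(-24)) + 1377 = (-508 + 24) + 1377 = -484 + 1377 = 893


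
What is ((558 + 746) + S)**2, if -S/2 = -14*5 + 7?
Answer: 2044900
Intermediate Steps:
S = 126 (S = -2*(-14*5 + 7) = -2*(-70 + 7) = -2*(-63) = 126)
((558 + 746) + S)**2 = ((558 + 746) + 126)**2 = (1304 + 126)**2 = 1430**2 = 2044900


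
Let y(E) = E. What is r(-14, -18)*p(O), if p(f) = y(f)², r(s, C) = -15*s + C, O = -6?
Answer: 6912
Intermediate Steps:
r(s, C) = C - 15*s
p(f) = f²
r(-14, -18)*p(O) = (-18 - 15*(-14))*(-6)² = (-18 + 210)*36 = 192*36 = 6912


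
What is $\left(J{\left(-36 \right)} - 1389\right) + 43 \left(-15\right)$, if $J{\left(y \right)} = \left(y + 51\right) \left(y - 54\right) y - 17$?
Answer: $46549$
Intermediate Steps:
$J{\left(y \right)} = -17 + y \left(-54 + y\right) \left(51 + y\right)$ ($J{\left(y \right)} = \left(51 + y\right) \left(-54 + y\right) y - 17 = \left(-54 + y\right) \left(51 + y\right) y - 17 = y \left(-54 + y\right) \left(51 + y\right) - 17 = -17 + y \left(-54 + y\right) \left(51 + y\right)$)
$\left(J{\left(-36 \right)} - 1389\right) + 43 \left(-15\right) = \left(\left(-17 + \left(-36\right)^{3} - -99144 - 3 \left(-36\right)^{2}\right) - 1389\right) + 43 \left(-15\right) = \left(\left(-17 - 46656 + 99144 - 3888\right) - 1389\right) - 645 = \left(48583 - 1389\right) - 645 = 47194 - 645 = 46549$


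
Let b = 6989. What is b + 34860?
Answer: 41849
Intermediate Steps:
b + 34860 = 6989 + 34860 = 41849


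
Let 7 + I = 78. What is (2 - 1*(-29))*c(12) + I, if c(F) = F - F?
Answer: 71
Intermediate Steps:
c(F) = 0
I = 71 (I = -7 + 78 = 71)
(2 - 1*(-29))*c(12) + I = (2 - 1*(-29))*0 + 71 = (2 + 29)*0 + 71 = 31*0 + 71 = 0 + 71 = 71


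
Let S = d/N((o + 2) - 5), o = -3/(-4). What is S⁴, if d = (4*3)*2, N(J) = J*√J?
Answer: 16777216/6561 ≈ 2557.1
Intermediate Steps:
o = ¾ (o = -3*(-¼) = ¾ ≈ 0.75000)
N(J) = J^(3/2)
d = 24 (d = 12*2 = 24)
S = 64*I/9 (S = 24/(((¾ + 2) - 5)^(3/2)) = 24/((11/4 - 5)^(3/2)) = 24/((-9/4)^(3/2)) = 24/((-27*I/8)) = 24*(8*I/27) = 64*I/9 ≈ 7.1111*I)
S⁴ = (64*I/9)⁴ = 16777216/6561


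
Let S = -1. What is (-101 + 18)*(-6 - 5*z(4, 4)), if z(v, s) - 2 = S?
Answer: 913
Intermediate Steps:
z(v, s) = 1 (z(v, s) = 2 - 1 = 1)
(-101 + 18)*(-6 - 5*z(4, 4)) = (-101 + 18)*(-6 - 5*1) = -83*(-6 - 5) = -83*(-11) = 913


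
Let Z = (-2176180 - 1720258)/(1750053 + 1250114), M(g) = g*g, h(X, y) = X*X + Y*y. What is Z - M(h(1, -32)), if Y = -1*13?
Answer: -521699935901/3000167 ≈ -1.7389e+5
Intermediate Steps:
Y = -13
h(X, y) = X**2 - 13*y (h(X, y) = X*X - 13*y = X**2 - 13*y)
M(g) = g**2
Z = -3896438/3000167 ≈ -1.2987
Z - M(h(1, -32)) = -3896438/3000167 - (1**2 - 13*(-32))**2 = -3896438/3000167 - (1 + 416)**2 = -3896438/3000167 - 1*417**2 = -3896438/3000167 - 1*173889 = -3896438/3000167 - 173889 = -521699935901/3000167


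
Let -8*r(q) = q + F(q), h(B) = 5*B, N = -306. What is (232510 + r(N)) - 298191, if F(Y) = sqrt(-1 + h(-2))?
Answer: -262571/4 - I*sqrt(11)/8 ≈ -65643.0 - 0.41458*I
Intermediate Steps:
F(Y) = I*sqrt(11) (F(Y) = sqrt(-1 + 5*(-2)) = sqrt(-1 - 10) = sqrt(-11) = I*sqrt(11))
r(q) = -q/8 - I*sqrt(11)/8 (r(q) = -(q + I*sqrt(11))/8 = -q/8 - I*sqrt(11)/8)
(232510 + r(N)) - 298191 = (232510 + (-1/8*(-306) - I*sqrt(11)/8)) - 298191 = (232510 + (153/4 - I*sqrt(11)/8)) - 298191 = (930193/4 - I*sqrt(11)/8) - 298191 = -262571/4 - I*sqrt(11)/8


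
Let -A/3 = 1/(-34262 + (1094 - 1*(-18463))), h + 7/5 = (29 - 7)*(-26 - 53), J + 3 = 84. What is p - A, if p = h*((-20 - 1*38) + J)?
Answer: -588291174/14705 ≈ -40006.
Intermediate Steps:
J = 81 (J = -3 + 84 = 81)
h = -8697/5 (h = -7/5 + (29 - 7)*(-26 - 53) = -7/5 + 22*(-79) = -7/5 - 1738 = -8697/5 ≈ -1739.4)
p = -200031/5 (p = -8697*((-20 - 1*38) + 81)/5 = -8697*((-20 - 38) + 81)/5 = -8697*(-58 + 81)/5 = -8697/5*23 = -200031/5 ≈ -40006.)
A = 3/14705 (A = -3/(-34262 + (1094 - 1*(-18463))) = -3/(-34262 + (1094 + 18463)) = -3/(-34262 + 19557) = -3/(-14705) = -3*(-1/14705) = 3/14705 ≈ 0.00020401)
p - A = -200031/5 - 1*3/14705 = -200031/5 - 3/14705 = -588291174/14705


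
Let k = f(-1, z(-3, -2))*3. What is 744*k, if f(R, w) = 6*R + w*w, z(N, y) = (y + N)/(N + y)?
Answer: -11160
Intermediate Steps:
z(N, y) = 1 (z(N, y) = (N + y)/(N + y) = 1)
f(R, w) = w² + 6*R (f(R, w) = 6*R + w² = w² + 6*R)
k = -15 (k = (1² + 6*(-1))*3 = (1 - 6)*3 = -5*3 = -15)
744*k = 744*(-15) = -11160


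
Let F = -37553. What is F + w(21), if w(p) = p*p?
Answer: -37112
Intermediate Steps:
w(p) = p²
F + w(21) = -37553 + 21² = -37553 + 441 = -37112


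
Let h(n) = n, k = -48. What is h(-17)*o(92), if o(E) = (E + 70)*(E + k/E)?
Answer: -5794416/23 ≈ -2.5193e+5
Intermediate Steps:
o(E) = (70 + E)*(E - 48/E) (o(E) = (E + 70)*(E - 48/E) = (70 + E)*(E - 48/E))
h(-17)*o(92) = -17*(-48 + 92² - 3360/92 + 70*92) = -17*(-48 + 8464 - 3360*1/92 + 6440) = -17*(-48 + 8464 - 840/23 + 6440) = -17*340848/23 = -5794416/23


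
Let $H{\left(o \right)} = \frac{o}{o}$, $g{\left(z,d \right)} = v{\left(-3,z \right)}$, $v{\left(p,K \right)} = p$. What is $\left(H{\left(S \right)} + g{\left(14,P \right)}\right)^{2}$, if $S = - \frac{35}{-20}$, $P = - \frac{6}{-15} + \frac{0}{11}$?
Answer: $4$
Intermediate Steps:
$P = \frac{2}{5}$ ($P = \left(-6\right) \left(- \frac{1}{15}\right) + 0 \cdot \frac{1}{11} = \frac{2}{5} + 0 = \frac{2}{5} \approx 0.4$)
$S = \frac{7}{4}$ ($S = \left(-35\right) \left(- \frac{1}{20}\right) = \frac{7}{4} \approx 1.75$)
$g{\left(z,d \right)} = -3$
$H{\left(o \right)} = 1$
$\left(H{\left(S \right)} + g{\left(14,P \right)}\right)^{2} = \left(1 - 3\right)^{2} = \left(-2\right)^{2} = 4$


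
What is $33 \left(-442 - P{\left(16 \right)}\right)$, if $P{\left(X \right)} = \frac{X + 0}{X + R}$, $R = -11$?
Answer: $- \frac{73458}{5} \approx -14692.0$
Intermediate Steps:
$P{\left(X \right)} = \frac{X}{-11 + X}$ ($P{\left(X \right)} = \frac{X + 0}{X - 11} = \frac{X}{-11 + X}$)
$33 \left(-442 - P{\left(16 \right)}\right) = 33 \left(-442 - \frac{16}{-11 + 16}\right) = 33 \left(-442 - \frac{16}{5}\right) = 33 \left(- \frac{2226}{5}\right) = - \frac{73458}{5}$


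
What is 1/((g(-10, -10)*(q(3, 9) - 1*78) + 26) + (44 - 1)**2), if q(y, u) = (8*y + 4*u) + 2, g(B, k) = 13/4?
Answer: 1/1823 ≈ 0.00054855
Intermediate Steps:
g(B, k) = 13/4 (g(B, k) = 13*(1/4) = 13/4)
q(y, u) = 2 + 4*u + 8*y (q(y, u) = (4*u + 8*y) + 2 = 2 + 4*u + 8*y)
1/((g(-10, -10)*(q(3, 9) - 1*78) + 26) + (44 - 1)**2) = 1/((13*((2 + 4*9 + 8*3) - 1*78)/4 + 26) + (44 - 1)**2) = 1/((13*((2 + 36 + 24) - 78)/4 + 26) + 43**2) = 1/((13*(62 - 78)/4 + 26) + 1849) = 1/(((13/4)*(-16) + 26) + 1849) = 1/((-52 + 26) + 1849) = 1/(-26 + 1849) = 1/1823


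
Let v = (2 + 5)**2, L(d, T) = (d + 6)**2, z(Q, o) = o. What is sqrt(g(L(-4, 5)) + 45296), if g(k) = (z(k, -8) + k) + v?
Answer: sqrt(45341) ≈ 212.93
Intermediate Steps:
L(d, T) = (6 + d)**2
v = 49 (v = 7**2 = 49)
g(k) = 41 + k (g(k) = (-8 + k) + 49 = 41 + k)
sqrt(g(L(-4, 5)) + 45296) = sqrt((41 + (6 - 4)**2) + 45296) = sqrt((41 + 2**2) + 45296) = sqrt((41 + 4) + 45296) = sqrt(45 + 45296) = sqrt(45341)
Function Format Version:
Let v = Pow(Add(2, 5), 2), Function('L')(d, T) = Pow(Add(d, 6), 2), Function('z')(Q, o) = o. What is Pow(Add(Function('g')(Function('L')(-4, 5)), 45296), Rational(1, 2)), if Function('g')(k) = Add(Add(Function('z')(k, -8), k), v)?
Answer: Pow(45341, Rational(1, 2)) ≈ 212.93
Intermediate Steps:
Function('L')(d, T) = Pow(Add(6, d), 2)
v = 49 (v = Pow(7, 2) = 49)
Function('g')(k) = Add(41, k) (Function('g')(k) = Add(Add(-8, k), 49) = Add(41, k))
Pow(Add(Function('g')(Function('L')(-4, 5)), 45296), Rational(1, 2)) = Pow(Add(Add(41, Pow(Add(6, -4), 2)), 45296), Rational(1, 2)) = Pow(Add(Add(41, Pow(2, 2)), 45296), Rational(1, 2)) = Pow(Add(Add(41, 4), 45296), Rational(1, 2)) = Pow(Add(45, 45296), Rational(1, 2)) = Pow(45341, Rational(1, 2))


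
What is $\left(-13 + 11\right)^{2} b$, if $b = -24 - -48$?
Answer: $96$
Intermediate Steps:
$b = 24$ ($b = -24 + 48 = 24$)
$\left(-13 + 11\right)^{2} b = \left(-13 + 11\right)^{2} \cdot 24 = \left(-2\right)^{2} \cdot 24 = 4 \cdot 24 = 96$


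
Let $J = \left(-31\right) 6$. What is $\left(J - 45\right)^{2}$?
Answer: $53361$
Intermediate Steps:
$J = -186$
$\left(J - 45\right)^{2} = \left(-186 - 45\right)^{2} = \left(-231\right)^{2} = 53361$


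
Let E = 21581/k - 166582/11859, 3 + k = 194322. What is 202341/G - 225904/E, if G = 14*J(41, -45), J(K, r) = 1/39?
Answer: 86903409366061299/149865886702 ≈ 5.7987e+5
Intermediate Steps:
k = 194319 (k = -3 + 194322 = 194319)
J(K, r) = 1/39
E = -10704706193/768143007 (E = 21581/194319 - 166582/11859 = -10704706193/768143007 ≈ -13.936)
G = 14/39 (G = 14*(1/39) = 14/39 ≈ 0.35897)
202341/G - 225904/E = 202341/(14/39) - 225904/(-10704706193/768143007) = 202341*(39/14) - 225904*(-768143007/10704706193) = 7891299/14 + 173526577853328/10704706193 = 86903409366061299/149865886702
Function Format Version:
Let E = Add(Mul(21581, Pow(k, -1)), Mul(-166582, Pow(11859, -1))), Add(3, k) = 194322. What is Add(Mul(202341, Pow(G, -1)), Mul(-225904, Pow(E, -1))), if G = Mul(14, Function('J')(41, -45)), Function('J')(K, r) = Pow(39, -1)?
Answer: Rational(86903409366061299, 149865886702) ≈ 5.7987e+5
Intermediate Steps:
k = 194319 (k = Add(-3, 194322) = 194319)
Function('J')(K, r) = Rational(1, 39)
E = Rational(-10704706193, 768143007) (E = Add(Mul(21581, Pow(194319, -1)), Mul(-166582, Pow(11859, -1))) = Add(Mul(21581, Rational(1, 194319)), Mul(-166582, Rational(1, 11859))) = Add(Rational(21581, 194319), Rational(-166582, 11859)) = Rational(-10704706193, 768143007) ≈ -13.936)
G = Rational(14, 39) (G = Mul(14, Rational(1, 39)) = Rational(14, 39) ≈ 0.35897)
Add(Mul(202341, Pow(G, -1)), Mul(-225904, Pow(E, -1))) = Add(Mul(202341, Pow(Rational(14, 39), -1)), Mul(-225904, Pow(Rational(-10704706193, 768143007), -1))) = Add(Mul(202341, Rational(39, 14)), Mul(-225904, Rational(-768143007, 10704706193))) = Add(Rational(7891299, 14), Rational(173526577853328, 10704706193)) = Rational(86903409366061299, 149865886702)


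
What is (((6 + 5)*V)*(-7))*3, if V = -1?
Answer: 231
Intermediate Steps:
(((6 + 5)*V)*(-7))*3 = (((6 + 5)*(-1))*(-7))*3 = ((11*(-1))*(-7))*3 = -11*(-7)*3 = 77*3 = 231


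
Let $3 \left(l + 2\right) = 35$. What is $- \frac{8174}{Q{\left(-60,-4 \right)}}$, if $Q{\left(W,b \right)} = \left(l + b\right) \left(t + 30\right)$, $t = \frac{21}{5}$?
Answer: $- \frac{40870}{969} \approx -42.177$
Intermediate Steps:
$l = \frac{29}{3}$ ($l = -2 + \frac{1}{3} \cdot 35 = -2 + \frac{35}{3} = \frac{29}{3} \approx 9.6667$)
$t = \frac{21}{5}$ ($t = 21 \cdot \frac{1}{5} = \frac{21}{5} \approx 4.2$)
$Q{\left(W,b \right)} = \frac{1653}{5} + \frac{171 b}{5}$ ($Q{\left(W,b \right)} = \left(\frac{29}{3} + b\right) \left(\frac{21}{5} + 30\right) = \left(\frac{29}{3} + b\right) \frac{171}{5} = \frac{1653}{5} + \frac{171 b}{5}$)
$- \frac{8174}{Q{\left(-60,-4 \right)}} = - \frac{8174}{\frac{1653}{5} + \frac{171}{5} \left(-4\right)} = - \frac{8174}{\frac{1653}{5} - \frac{684}{5}} = - \frac{8174}{\frac{969}{5}} = \left(-8174\right) \frac{5}{969} = - \frac{40870}{969}$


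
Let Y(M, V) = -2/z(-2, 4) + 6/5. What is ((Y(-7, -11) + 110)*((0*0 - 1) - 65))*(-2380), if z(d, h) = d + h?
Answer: 17310216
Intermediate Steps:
Y(M, V) = 1/5 (Y(M, V) = -2/(-2 + 4) + 6/5 = -2/2 + 6*(1/5) = -2*1/2 + 6/5 = -1 + 6/5 = 1/5)
((Y(-7, -11) + 110)*((0*0 - 1) - 65))*(-2380) = ((1/5 + 110)*((0*0 - 1) - 65))*(-2380) = (551*((0 - 1) - 65)/5)*(-2380) = (551*(-1 - 65)/5)*(-2380) = ((551/5)*(-66))*(-2380) = -36366/5*(-2380) = 17310216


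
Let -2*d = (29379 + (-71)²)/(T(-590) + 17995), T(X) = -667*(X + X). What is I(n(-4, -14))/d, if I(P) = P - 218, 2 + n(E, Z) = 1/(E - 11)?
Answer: 531497311/51630 ≈ 10294.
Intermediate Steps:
n(E, Z) = -2 + 1/(-11 + E) (n(E, Z) = -2 + 1/(E - 11) = -2 + 1/(-11 + E))
I(P) = -218 + P
T(X) = -1334*X
d = -3442/161011 (d = -(29379 + (-71)²)/(2*(-1334*(-590) + 17995)) = -(29379 + 5041)/(2*(787060 + 17995)) = -17210/805055 = -½*6884/161011 = -3442/161011 ≈ -0.021377)
I(n(-4, -14))/d = (-218 + (23 - 2*(-4))/(-11 - 4))/(-3442/161011) = (-218 + (23 + 8)/(-15))*(-161011/3442) = (-218 - 1/15*31)*(-161011/3442) = (-218 - 31/15)*(-161011/3442) = -3301/15*(-161011/3442) = 531497311/51630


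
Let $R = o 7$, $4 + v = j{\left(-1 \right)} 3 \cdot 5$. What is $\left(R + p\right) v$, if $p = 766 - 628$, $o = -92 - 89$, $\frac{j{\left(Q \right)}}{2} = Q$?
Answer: $38386$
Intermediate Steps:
$j{\left(Q \right)} = 2 Q$
$o = -181$ ($o = -92 - 89 = -181$)
$v = -34$ ($v = -4 + 2 \left(-1\right) 3 \cdot 5 = -4 + \left(-2\right) 3 \cdot 5 = -4 - 30 = -34$)
$R = -1267$ ($R = \left(-181\right) 7 = -1267$)
$p = 138$
$\left(R + p\right) v = \left(-1267 + 138\right) \left(-34\right) = \left(-1129\right) \left(-34\right) = 38386$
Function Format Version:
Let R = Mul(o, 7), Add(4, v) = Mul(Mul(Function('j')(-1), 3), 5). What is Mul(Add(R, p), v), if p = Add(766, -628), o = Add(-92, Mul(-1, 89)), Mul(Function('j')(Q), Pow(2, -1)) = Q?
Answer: 38386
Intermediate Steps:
Function('j')(Q) = Mul(2, Q)
o = -181 (o = Add(-92, -89) = -181)
v = -34 (v = Add(-4, Mul(Mul(Mul(2, -1), 3), 5)) = Add(-4, Mul(Mul(-2, 3), 5)) = Add(-4, Mul(-6, 5)) = Add(-4, -30) = -34)
R = -1267 (R = Mul(-181, 7) = -1267)
p = 138
Mul(Add(R, p), v) = Mul(Add(-1267, 138), -34) = Mul(-1129, -34) = 38386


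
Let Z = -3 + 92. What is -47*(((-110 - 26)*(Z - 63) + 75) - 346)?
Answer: 178929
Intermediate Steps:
Z = 89
-47*(((-110 - 26)*(Z - 63) + 75) - 346) = -47*(((-110 - 26)*(89 - 63) + 75) - 346) = -47*((-136*26 + 75) - 346) = -47*((-3536 + 75) - 346) = -47*(-3461 - 346) = -47*(-3807) = 178929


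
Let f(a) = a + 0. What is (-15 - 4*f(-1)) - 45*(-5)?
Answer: 214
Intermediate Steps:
f(a) = a
(-15 - 4*f(-1)) - 45*(-5) = (-15 - 4*(-1)) - 45*(-5) = (-15 + 4) + 225 = -11 + 225 = 214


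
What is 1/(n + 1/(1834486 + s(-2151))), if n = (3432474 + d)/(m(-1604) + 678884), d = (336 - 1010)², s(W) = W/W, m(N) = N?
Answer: 7308596208/41942311909 ≈ 0.17425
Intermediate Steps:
s(W) = 1
d = 454276 (d = (-674)² = 454276)
n = 388675/67728 (n = (3432474 + 454276)/(-1604 + 678884) = 3886750/677280 = 3886750*(1/677280) = 388675/67728 ≈ 5.7388)
1/(n + 1/(1834486 + s(-2151))) = 1/(388675/67728 + 1/(1834486 + 1)) = 1/(388675/67728 + 1/1834487) = 1/(41942311909/7308596208) = 7308596208/41942311909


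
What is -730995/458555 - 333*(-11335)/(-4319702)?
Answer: -977704326303/396164190122 ≈ -2.4679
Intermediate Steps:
-730995/458555 - 333*(-11335)/(-4319702) = -730995*1/458555 + 3774555*(-1/4319702) = -146199/91711 - 3774555/4319702 = -977704326303/396164190122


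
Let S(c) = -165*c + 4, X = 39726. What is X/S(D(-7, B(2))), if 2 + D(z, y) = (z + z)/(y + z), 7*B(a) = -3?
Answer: 1032876/599 ≈ 1724.3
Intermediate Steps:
B(a) = -3/7 (B(a) = (⅐)*(-3) = -3/7)
D(z, y) = -2 + 2*z/(y + z) (D(z, y) = -2 + (z + z)/(y + z) = -2 + (2*z)/(y + z) = -2 + 2*z/(y + z))
S(c) = 4 - 165*c
X/S(D(-7, B(2))) = 39726/(4 - (-330)*(-3)/(7*(-3/7 - 7))) = 39726/(4 - (-330)*(-3)/(7*(-52/7))) = 39726/(4 - (-330)*(-3)*(-7)/(7*52)) = 39726/(4 - 165*(-3/26)) = 39726/(4 + 495/26) = 39726/(599/26) = 39726*(26/599) = 1032876/599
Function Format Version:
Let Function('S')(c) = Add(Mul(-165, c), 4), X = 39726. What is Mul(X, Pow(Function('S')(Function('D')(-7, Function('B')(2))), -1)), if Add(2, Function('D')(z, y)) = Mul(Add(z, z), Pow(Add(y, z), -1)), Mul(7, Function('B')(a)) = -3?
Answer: Rational(1032876, 599) ≈ 1724.3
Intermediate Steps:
Function('B')(a) = Rational(-3, 7) (Function('B')(a) = Mul(Rational(1, 7), -3) = Rational(-3, 7))
Function('D')(z, y) = Add(-2, Mul(2, z, Pow(Add(y, z), -1))) (Function('D')(z, y) = Add(-2, Mul(Add(z, z), Pow(Add(y, z), -1))) = Add(-2, Mul(Mul(2, z), Pow(Add(y, z), -1))) = Add(-2, Mul(2, z, Pow(Add(y, z), -1))))
Function('S')(c) = Add(4, Mul(-165, c))
Mul(X, Pow(Function('S')(Function('D')(-7, Function('B')(2))), -1)) = Mul(39726, Pow(Add(4, Mul(-165, Mul(-2, Rational(-3, 7), Pow(Add(Rational(-3, 7), -7), -1)))), -1)) = Mul(39726, Pow(Add(4, Mul(-165, Mul(-2, Rational(-3, 7), Pow(Rational(-52, 7), -1)))), -1)) = Mul(39726, Pow(Add(4, Mul(-165, Mul(-2, Rational(-3, 7), Rational(-7, 52)))), -1)) = Mul(39726, Pow(Add(4, Mul(-165, Rational(-3, 26))), -1)) = Mul(39726, Pow(Add(4, Rational(495, 26)), -1)) = Mul(39726, Pow(Rational(599, 26), -1)) = Mul(39726, Rational(26, 599)) = Rational(1032876, 599)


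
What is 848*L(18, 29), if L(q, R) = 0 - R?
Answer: -24592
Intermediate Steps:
L(q, R) = -R
848*L(18, 29) = 848*(-1*29) = 848*(-29) = -24592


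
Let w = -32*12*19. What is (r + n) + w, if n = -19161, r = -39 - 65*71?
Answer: -31111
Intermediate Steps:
w = -7296 (w = -384*19 = -7296)
r = -4654 (r = -39 - 4615 = -4654)
(r + n) + w = (-4654 - 19161) - 7296 = -23815 - 7296 = -31111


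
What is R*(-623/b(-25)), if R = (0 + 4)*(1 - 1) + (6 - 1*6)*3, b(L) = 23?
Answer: 0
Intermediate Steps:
R = 0 (R = 4*0 + (6 - 6)*3 = 0 + 0*3 = 0 + 0 = 0)
R*(-623/b(-25)) = 0*(-623/23) = 0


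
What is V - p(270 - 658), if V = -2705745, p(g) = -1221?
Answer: -2704524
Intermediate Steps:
V - p(270 - 658) = -2705745 - 1*(-1221) = -2705745 + 1221 = -2704524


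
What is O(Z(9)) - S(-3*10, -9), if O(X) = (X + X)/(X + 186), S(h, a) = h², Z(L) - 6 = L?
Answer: -60290/67 ≈ -899.85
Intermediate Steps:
Z(L) = 6 + L
O(X) = 2*X/(186 + X) (O(X) = (2*X)/(186 + X) = 2*X/(186 + X))
O(Z(9)) - S(-3*10, -9) = 2*(6 + 9)/(186 + (6 + 9)) - (-3*10)² = 2*15/(186 + 15) - 1*(-30)² = 2*15/201 - 1*900 = 2*15*(1/201) - 900 = 10/67 - 900 = -60290/67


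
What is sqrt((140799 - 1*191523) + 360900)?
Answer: 12*sqrt(2154) ≈ 556.93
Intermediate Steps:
sqrt((140799 - 1*191523) + 360900) = sqrt((140799 - 191523) + 360900) = sqrt(-50724 + 360900) = sqrt(310176) = 12*sqrt(2154)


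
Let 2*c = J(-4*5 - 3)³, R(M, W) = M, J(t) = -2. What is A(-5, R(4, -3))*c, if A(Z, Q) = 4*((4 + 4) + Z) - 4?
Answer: -32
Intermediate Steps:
c = -4 (c = (½)*(-2)³ = (½)*(-8) = -4)
A(Z, Q) = 28 + 4*Z (A(Z, Q) = 4*(8 + Z) - 4 = (32 + 4*Z) - 4 = 28 + 4*Z)
A(-5, R(4, -3))*c = (28 + 4*(-5))*(-4) = (28 - 20)*(-4) = 8*(-4) = -32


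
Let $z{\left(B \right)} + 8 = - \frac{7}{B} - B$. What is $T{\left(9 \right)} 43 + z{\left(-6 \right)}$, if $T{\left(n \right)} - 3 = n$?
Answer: $\frac{3091}{6} \approx 515.17$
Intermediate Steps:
$T{\left(n \right)} = 3 + n$
$z{\left(B \right)} = -8 - B - \frac{7}{B}$ ($z{\left(B \right)} = -8 - \left(B + \frac{7}{B}\right) = -8 - B - \frac{7}{B}$)
$T{\left(9 \right)} 43 + z{\left(-6 \right)} = \left(3 + 9\right) 43 - \left(2 - \frac{7}{6}\right) = 12 \cdot 43 - \frac{5}{6} = 516 + \left(-8 + 6 + \frac{7}{6}\right) = 516 - \frac{5}{6} = \frac{3091}{6}$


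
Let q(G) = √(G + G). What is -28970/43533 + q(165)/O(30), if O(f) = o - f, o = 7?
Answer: -28970/43533 - √330/23 ≈ -1.4553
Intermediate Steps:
q(G) = √2*√G (q(G) = √(2*G) = √2*√G)
O(f) = 7 - f
-28970/43533 + q(165)/O(30) = -28970/43533 + (√2*√165)/(7 - 1*30) = -28970*1/43533 + √330/(7 - 30) = -28970/43533 + √330/(-23) = -28970/43533 + √330*(-1/23) = -28970/43533 - √330/23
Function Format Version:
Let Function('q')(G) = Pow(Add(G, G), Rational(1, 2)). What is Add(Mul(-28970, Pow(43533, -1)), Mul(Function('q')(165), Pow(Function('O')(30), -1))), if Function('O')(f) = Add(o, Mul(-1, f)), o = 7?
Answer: Add(Rational(-28970, 43533), Mul(Rational(-1, 23), Pow(330, Rational(1, 2)))) ≈ -1.4553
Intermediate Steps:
Function('q')(G) = Mul(Pow(2, Rational(1, 2)), Pow(G, Rational(1, 2))) (Function('q')(G) = Pow(Mul(2, G), Rational(1, 2)) = Mul(Pow(2, Rational(1, 2)), Pow(G, Rational(1, 2))))
Function('O')(f) = Add(7, Mul(-1, f))
Add(Mul(-28970, Pow(43533, -1)), Mul(Function('q')(165), Pow(Function('O')(30), -1))) = Add(Mul(-28970, Pow(43533, -1)), Mul(Mul(Pow(2, Rational(1, 2)), Pow(165, Rational(1, 2))), Pow(Add(7, Mul(-1, 30)), -1))) = Add(Mul(-28970, Rational(1, 43533)), Mul(Pow(330, Rational(1, 2)), Pow(Add(7, -30), -1))) = Add(Rational(-28970, 43533), Mul(Pow(330, Rational(1, 2)), Pow(-23, -1))) = Add(Rational(-28970, 43533), Mul(Pow(330, Rational(1, 2)), Rational(-1, 23))) = Add(Rational(-28970, 43533), Mul(Rational(-1, 23), Pow(330, Rational(1, 2))))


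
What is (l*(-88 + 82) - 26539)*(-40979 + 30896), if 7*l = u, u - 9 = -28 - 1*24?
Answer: 1870547745/7 ≈ 2.6722e+8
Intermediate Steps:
u = -43 (u = 9 + (-28 - 1*24) = 9 + (-28 - 24) = 9 - 52 = -43)
l = -43/7 (l = (⅐)*(-43) = -43/7 ≈ -6.1429)
(l*(-88 + 82) - 26539)*(-40979 + 30896) = (-43*(-88 + 82)/7 - 26539)*(-40979 + 30896) = (-43/7*(-6) - 26539)*(-10083) = (258/7 - 26539)*(-10083) = -185515/7*(-10083) = 1870547745/7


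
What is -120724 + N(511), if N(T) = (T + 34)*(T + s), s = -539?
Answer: -135984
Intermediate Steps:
N(T) = (-539 + T)*(34 + T) (N(T) = (T + 34)*(T - 539) = (34 + T)*(-539 + T) = (-539 + T)*(34 + T))
-120724 + N(511) = -120724 + (-18326 + 511² - 505*511) = -120724 + (-18326 + 261121 - 258055) = -120724 - 15260 = -135984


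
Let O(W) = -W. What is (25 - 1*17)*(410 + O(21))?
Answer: 3112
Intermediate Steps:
(25 - 1*17)*(410 + O(21)) = (25 - 1*17)*(410 - 1*21) = (25 - 17)*(410 - 21) = 8*389 = 3112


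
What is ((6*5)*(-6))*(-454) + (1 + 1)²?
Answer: 81724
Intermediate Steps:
((6*5)*(-6))*(-454) + (1 + 1)² = (30*(-6))*(-454) + 2² = -180*(-454) + 4 = 81720 + 4 = 81724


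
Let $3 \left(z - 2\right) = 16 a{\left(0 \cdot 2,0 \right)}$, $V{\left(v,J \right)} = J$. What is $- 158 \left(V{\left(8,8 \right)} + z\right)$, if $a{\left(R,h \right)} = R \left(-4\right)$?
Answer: $-1580$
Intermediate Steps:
$a{\left(R,h \right)} = - 4 R$
$z = 2$ ($z = 2 + \frac{16 \left(- 4 \cdot 0 \cdot 2\right)}{3} = 2 + \frac{16 \left(\left(-4\right) 0\right)}{3} = 2 + \frac{16 \cdot 0}{3} = 2 + \frac{1}{3} \cdot 0 = 2 + 0 = 2$)
$- 158 \left(V{\left(8,8 \right)} + z\right) = - 158 \left(8 + 2\right) = \left(-158\right) 10 = -1580$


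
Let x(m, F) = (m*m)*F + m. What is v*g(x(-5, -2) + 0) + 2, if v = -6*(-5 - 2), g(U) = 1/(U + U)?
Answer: 89/55 ≈ 1.6182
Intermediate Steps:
x(m, F) = m + F*m² (x(m, F) = m²*F + m = F*m² + m = m + F*m²)
g(U) = 1/(2*U)
v = 42 (v = -6*(-7) = 42)
v*g(x(-5, -2) + 0) + 2 = 42*(1/(2*(-5*(1 - 2*(-5)) + 0))) + 2 = 42*(1/(2*(-5*(1 + 10) + 0))) + 2 = 42*(1/(2*(-5*11 + 0))) + 2 = 42*(1/(2*(-55 + 0))) + 2 = 42*((½)/(-55)) + 2 = 42*((½)*(-1/55)) + 2 = 42*(-1/110) + 2 = -21/55 + 2 = 89/55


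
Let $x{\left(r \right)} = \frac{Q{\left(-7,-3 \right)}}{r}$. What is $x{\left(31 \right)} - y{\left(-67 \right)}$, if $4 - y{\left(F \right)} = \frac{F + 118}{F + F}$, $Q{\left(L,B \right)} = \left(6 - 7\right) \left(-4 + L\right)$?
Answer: $- \frac{16723}{4154} \approx -4.0258$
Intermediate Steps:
$Q{\left(L,B \right)} = 4 - L$ ($Q{\left(L,B \right)} = - (-4 + L) = 4 - L$)
$x{\left(r \right)} = \frac{11}{r}$ ($x{\left(r \right)} = \frac{4 - -7}{r} = \frac{4 + 7}{r} = \frac{11}{r}$)
$y{\left(F \right)} = 4 - \frac{118 + F}{2 F}$ ($y{\left(F \right)} = 4 - \frac{F + 118}{F + F} = 4 - \frac{118 + F}{2 F}$)
$x{\left(31 \right)} - y{\left(-67 \right)} = \frac{11}{31} - \left(\frac{7}{2} - \frac{59}{-67}\right) = 11 \cdot \frac{1}{31} - \left(\frac{7}{2} - - \frac{59}{67}\right) = \frac{11}{31} - \left(\frac{7}{2} + \frac{59}{67}\right) = \frac{11}{31} - \frac{587}{134} = - \frac{16723}{4154}$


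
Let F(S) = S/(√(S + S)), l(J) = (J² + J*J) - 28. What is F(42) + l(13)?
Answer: 310 + √21 ≈ 314.58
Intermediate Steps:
l(J) = -28 + 2*J² (l(J) = (J² + J²) - 28 = 2*J² - 28 = -28 + 2*J²)
F(S) = √2*√S/2 (F(S) = S/(√(2*S)) = S/((√2*√S)) = S*(√2/(2*√S)) = √2*√S/2)
F(42) + l(13) = √2*√42/2 + (-28 + 2*13²) = √21 + (-28 + 2*169) = √21 + (-28 + 338) = √21 + 310 = 310 + √21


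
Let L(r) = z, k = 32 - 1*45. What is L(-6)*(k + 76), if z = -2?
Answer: -126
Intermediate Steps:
k = -13 (k = 32 - 45 = -13)
L(r) = -2
L(-6)*(k + 76) = -2*(-13 + 76) = -2*63 = -126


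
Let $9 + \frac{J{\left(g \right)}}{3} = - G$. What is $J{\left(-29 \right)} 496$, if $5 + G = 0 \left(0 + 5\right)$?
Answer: $-5952$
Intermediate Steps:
$G = -5$ ($G = -5 + 0 \left(0 + 5\right) = -5 + 0 \cdot 5 = -5 + 0 = -5$)
$J{\left(g \right)} = -12$ ($J{\left(g \right)} = -27 + 3 \left(\left(-1\right) \left(-5\right)\right) = -27 + 3 \cdot 5 = -27 + 15 = -12$)
$J{\left(-29 \right)} 496 = \left(-12\right) 496 = -5952$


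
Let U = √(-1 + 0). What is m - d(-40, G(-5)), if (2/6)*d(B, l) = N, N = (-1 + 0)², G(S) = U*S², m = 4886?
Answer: 4883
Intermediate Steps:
U = I (U = √(-1) = I ≈ 1.0*I)
G(S) = I*S²
N = 1 (N = (-1)² = 1)
d(B, l) = 3 (d(B, l) = 3*1 = 3)
m - d(-40, G(-5)) = 4886 - 1*3 = 4886 - 3 = 4883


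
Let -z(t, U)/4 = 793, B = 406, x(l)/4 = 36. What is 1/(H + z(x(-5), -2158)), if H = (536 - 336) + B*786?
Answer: 1/316144 ≈ 3.1631e-6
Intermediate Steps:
x(l) = 144 (x(l) = 4*36 = 144)
z(t, U) = -3172 (z(t, U) = -4*793 = -3172)
H = 319316 (H = (536 - 336) + 406*786 = 200 + 319116 = 319316)
1/(H + z(x(-5), -2158)) = 1/(319316 - 3172) = 1/316144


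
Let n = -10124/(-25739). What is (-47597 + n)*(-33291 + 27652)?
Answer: 6908277203701/25739 ≈ 2.6840e+8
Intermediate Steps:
n = 10124/25739 (n = -10124*(-1/25739) = 10124/25739 ≈ 0.39333)
(-47597 + n)*(-33291 + 27652) = (-47597 + 10124/25739)*(-33291 + 27652) = -1225089059/25739*(-5639) = 6908277203701/25739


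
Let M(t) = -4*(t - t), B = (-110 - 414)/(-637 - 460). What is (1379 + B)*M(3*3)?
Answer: 0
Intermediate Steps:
B = 524/1097 (B = -524/(-1097) = -524*(-1/1097) = 524/1097 ≈ 0.47767)
M(t) = 0 (M(t) = -4*0 = 0)
(1379 + B)*M(3*3) = (1379 + 524/1097)*0 = (1513287/1097)*0 = 0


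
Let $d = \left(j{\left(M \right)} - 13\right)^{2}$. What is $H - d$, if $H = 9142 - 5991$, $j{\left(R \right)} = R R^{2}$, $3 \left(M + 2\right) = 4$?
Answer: $\frac{2168198}{729} \approx 2974.2$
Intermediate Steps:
$M = - \frac{2}{3}$ ($M = -2 + \frac{1}{3} \cdot 4 = -2 + \frac{4}{3} = - \frac{2}{3} \approx -0.66667$)
$j{\left(R \right)} = R^{3}$
$H = 3151$ ($H = 9142 - 5991 = 3151$)
$d = \frac{128881}{729}$ ($d = \left(\left(- \frac{2}{3}\right)^{3} - 13\right)^{2} = \left(- \frac{8}{27} + \left(-32 + 19\right)\right)^{2} = \left(- \frac{8}{27} - 13\right)^{2} = \left(- \frac{359}{27}\right)^{2} = \frac{128881}{729} \approx 176.79$)
$H - d = 3151 - \frac{128881}{729} = \frac{2168198}{729}$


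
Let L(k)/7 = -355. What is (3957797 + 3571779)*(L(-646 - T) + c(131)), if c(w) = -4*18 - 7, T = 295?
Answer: -19305832864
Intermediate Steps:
c(w) = -79 (c(w) = -72 - 7 = -79)
L(k) = -2485 (L(k) = 7*(-355) = -2485)
(3957797 + 3571779)*(L(-646 - T) + c(131)) = (3957797 + 3571779)*(-2485 - 79) = 7529576*(-2564) = -19305832864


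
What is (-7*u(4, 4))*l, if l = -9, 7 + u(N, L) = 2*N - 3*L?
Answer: -693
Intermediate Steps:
u(N, L) = -7 - 3*L + 2*N (u(N, L) = -7 + (2*N - 3*L) = -7 + (-3*L + 2*N) = -7 - 3*L + 2*N)
(-7*u(4, 4))*l = -7*(-7 - 3*4 + 2*4)*(-9) = -7*(-7 - 12 + 8)*(-9) = -7*(-11)*(-9) = 77*(-9) = -693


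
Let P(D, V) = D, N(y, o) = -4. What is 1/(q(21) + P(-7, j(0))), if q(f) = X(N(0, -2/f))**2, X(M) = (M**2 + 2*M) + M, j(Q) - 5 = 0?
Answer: 1/9 ≈ 0.11111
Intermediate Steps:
j(Q) = 5 (j(Q) = 5 + 0 = 5)
X(M) = M**2 + 3*M
q(f) = 16 (q(f) = (-4*(3 - 4))**2 = (-4*(-1))**2 = 4**2 = 16)
1/(q(21) + P(-7, j(0))) = 1/(16 - 7) = 1/9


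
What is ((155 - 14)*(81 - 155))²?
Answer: 108868356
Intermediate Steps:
((155 - 14)*(81 - 155))² = (141*(-74))² = (-10434)² = 108868356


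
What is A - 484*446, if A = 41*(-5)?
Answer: -216069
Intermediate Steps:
A = -205
A - 484*446 = -205 - 484*446 = -205 - 215864 = -216069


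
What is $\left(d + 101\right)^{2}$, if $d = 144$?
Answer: $60025$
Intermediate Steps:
$\left(d + 101\right)^{2} = \left(144 + 101\right)^{2} = 245^{2} = 60025$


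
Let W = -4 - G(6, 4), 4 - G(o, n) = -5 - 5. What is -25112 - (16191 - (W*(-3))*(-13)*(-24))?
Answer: -24455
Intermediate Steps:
G(o, n) = 14 (G(o, n) = 4 - (-5 - 5) = 4 - 1*(-10) = 4 + 10 = 14)
W = -18 (W = -4 - 1*14 = -4 - 14 = -18)
-25112 - (16191 - (W*(-3))*(-13)*(-24)) = -25112 - (16191 - -18*(-3)*(-13)*(-24)) = -25112 - (16191 - 54*(-13)*(-24)) = -25112 - (16191 - (-702)*(-24)) = -25112 - (16191 - 1*16848) = -25112 - (16191 - 16848) = -25112 - 1*(-657) = -25112 + 657 = -24455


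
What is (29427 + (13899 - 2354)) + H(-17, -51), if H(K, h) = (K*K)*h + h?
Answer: 26182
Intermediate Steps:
H(K, h) = h + h*K² (H(K, h) = K²*h + h = h*K² + h = h + h*K²)
(29427 + (13899 - 2354)) + H(-17, -51) = (29427 + (13899 - 2354)) - 51*(1 + (-17)²) = (29427 + 11545) - 51*(1 + 289) = 40972 - 51*290 = 40972 - 14790 = 26182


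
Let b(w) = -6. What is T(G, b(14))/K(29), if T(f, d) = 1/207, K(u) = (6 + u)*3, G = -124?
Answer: 1/21735 ≈ 4.6009e-5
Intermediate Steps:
K(u) = 18 + 3*u
T(f, d) = 1/207
T(G, b(14))/K(29) = 1/(207*(18 + 3*29)) = 1/(207*(18 + 87)) = (1/207)/105 = (1/207)*(1/105) = 1/21735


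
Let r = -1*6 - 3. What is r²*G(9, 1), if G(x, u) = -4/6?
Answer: -54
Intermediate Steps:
G(x, u) = -⅔ (G(x, u) = -4*⅙ = -⅔)
r = -9 (r = -6 - 3 = -9)
r²*G(9, 1) = (-9)²*(-⅔) = 81*(-⅔) = -54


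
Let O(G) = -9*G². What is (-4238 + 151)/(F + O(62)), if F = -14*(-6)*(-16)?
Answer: 4087/35940 ≈ 0.11372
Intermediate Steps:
F = -1344 (F = 84*(-16) = -1344)
(-4238 + 151)/(F + O(62)) = (-4238 + 151)/(-1344 - 9*62²) = -4087/(-1344 - 9*3844) = -4087/(-1344 - 34596) = -4087/(-35940) = -4087*(-1/35940) = 4087/35940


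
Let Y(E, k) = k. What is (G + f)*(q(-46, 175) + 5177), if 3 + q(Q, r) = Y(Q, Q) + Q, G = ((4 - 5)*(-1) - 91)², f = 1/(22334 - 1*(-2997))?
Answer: 1042730355282/25331 ≈ 4.1164e+7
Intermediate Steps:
f = 1/25331 (f = 1/(22334 + 2997) = 1/25331 ≈ 3.9477e-5)
G = 8100 (G = (-1*(-1) - 91)² = (1 - 91)² = (-90)² = 8100)
q(Q, r) = -3 + 2*Q (q(Q, r) = -3 + (Q + Q) = -3 + 2*Q)
(G + f)*(q(-46, 175) + 5177) = (8100 + 1/25331)*((-3 + 2*(-46)) + 5177) = 205181101*((-3 - 92) + 5177)/25331 = 205181101*(-95 + 5177)/25331 = (205181101/25331)*5082 = 1042730355282/25331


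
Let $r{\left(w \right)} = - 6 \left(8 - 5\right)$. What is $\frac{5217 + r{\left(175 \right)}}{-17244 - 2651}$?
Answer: $- \frac{5199}{19895} \approx -0.26132$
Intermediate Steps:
$r{\left(w \right)} = -18$ ($r{\left(w \right)} = \left(-6\right) 3 = -18$)
$\frac{5217 + r{\left(175 \right)}}{-17244 - 2651} = \frac{5217 - 18}{-17244 - 2651} = \frac{5199}{-19895} = 5199 \left(- \frac{1}{19895}\right) = - \frac{5199}{19895}$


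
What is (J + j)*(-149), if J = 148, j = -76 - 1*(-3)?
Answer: -11175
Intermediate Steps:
j = -73 (j = -76 + 3 = -73)
(J + j)*(-149) = (148 - 73)*(-149) = 75*(-149) = -11175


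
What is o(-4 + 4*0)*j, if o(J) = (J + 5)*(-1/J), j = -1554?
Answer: -777/2 ≈ -388.50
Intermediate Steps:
o(J) = -(5 + J)/J (o(J) = (5 + J)*(-1/J) = -(5 + J)/J)
o(-4 + 4*0)*j = ((-5 - (-4 + 4*0))/(-4 + 4*0))*(-1554) = ((-5 - (-4 + 0))/(-4 + 0))*(-1554) = ((-5 - 1*(-4))/(-4))*(-1554) = -(-5 + 4)/4*(-1554) = -¼*(-1)*(-1554) = (¼)*(-1554) = -777/2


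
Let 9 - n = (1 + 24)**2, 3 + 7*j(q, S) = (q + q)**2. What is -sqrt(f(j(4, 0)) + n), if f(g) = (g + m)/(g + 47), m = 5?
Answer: -2*I*sqrt(650390)/65 ≈ -24.814*I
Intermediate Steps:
j(q, S) = -3/7 + 4*q**2/7 (j(q, S) = -3/7 + (q + q)**2/7 = -3/7 + (2*q)**2/7 = -3/7 + (4*q**2)/7 = -3/7 + 4*q**2/7)
f(g) = (5 + g)/(47 + g) (f(g) = (g + 5)/(g + 47) = (5 + g)/(47 + g))
n = -616 (n = 9 - (1 + 24)**2 = 9 - 1*25**2 = 9 - 1*625 = 9 - 625 = -616)
-sqrt(f(j(4, 0)) + n) = -sqrt((5 + (-3/7 + (4/7)*4**2))/(47 + (-3/7 + (4/7)*4**2)) - 616) = -sqrt((5 + (-3/7 + (4/7)*16))/(47 + (-3/7 + (4/7)*16)) - 616) = -sqrt((5 + (-3/7 + 64/7))/(47 + (-3/7 + 64/7)) - 616) = -sqrt((5 + 61/7)/(47 + 61/7) - 616) = -sqrt((96/7)/(390/7) - 616) = -sqrt((7/390)*(96/7) - 616) = -sqrt(16/65 - 616) = -sqrt(-40024/65) = -2*I*sqrt(650390)/65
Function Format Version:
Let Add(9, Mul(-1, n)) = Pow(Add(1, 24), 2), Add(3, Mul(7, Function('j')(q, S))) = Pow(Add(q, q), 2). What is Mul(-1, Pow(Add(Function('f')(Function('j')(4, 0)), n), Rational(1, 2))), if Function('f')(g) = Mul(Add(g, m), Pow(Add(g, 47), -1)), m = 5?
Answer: Mul(Rational(-2, 65), I, Pow(650390, Rational(1, 2))) ≈ Mul(-24.814, I)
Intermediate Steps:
Function('j')(q, S) = Add(Rational(-3, 7), Mul(Rational(4, 7), Pow(q, 2))) (Function('j')(q, S) = Add(Rational(-3, 7), Mul(Rational(1, 7), Pow(Add(q, q), 2))) = Add(Rational(-3, 7), Mul(Rational(1, 7), Pow(Mul(2, q), 2))) = Add(Rational(-3, 7), Mul(Rational(1, 7), Mul(4, Pow(q, 2)))) = Add(Rational(-3, 7), Mul(Rational(4, 7), Pow(q, 2))))
Function('f')(g) = Mul(Pow(Add(47, g), -1), Add(5, g)) (Function('f')(g) = Mul(Add(g, 5), Pow(Add(g, 47), -1)) = Mul(Add(5, g), Pow(Add(47, g), -1)) = Mul(Pow(Add(47, g), -1), Add(5, g)))
n = -616 (n = Add(9, Mul(-1, Pow(Add(1, 24), 2))) = Add(9, Mul(-1, Pow(25, 2))) = Add(9, Mul(-1, 625)) = Add(9, -625) = -616)
Mul(-1, Pow(Add(Function('f')(Function('j')(4, 0)), n), Rational(1, 2))) = Mul(-1, Pow(Add(Mul(Pow(Add(47, Add(Rational(-3, 7), Mul(Rational(4, 7), Pow(4, 2)))), -1), Add(5, Add(Rational(-3, 7), Mul(Rational(4, 7), Pow(4, 2))))), -616), Rational(1, 2))) = Mul(-1, Pow(Add(Mul(Pow(Add(47, Add(Rational(-3, 7), Mul(Rational(4, 7), 16))), -1), Add(5, Add(Rational(-3, 7), Mul(Rational(4, 7), 16)))), -616), Rational(1, 2))) = Mul(-1, Pow(Add(Mul(Pow(Add(47, Add(Rational(-3, 7), Rational(64, 7))), -1), Add(5, Add(Rational(-3, 7), Rational(64, 7)))), -616), Rational(1, 2))) = Mul(-1, Pow(Add(Mul(Pow(Add(47, Rational(61, 7)), -1), Add(5, Rational(61, 7))), -616), Rational(1, 2))) = Mul(-1, Pow(Add(Mul(Pow(Rational(390, 7), -1), Rational(96, 7)), -616), Rational(1, 2))) = Mul(-1, Pow(Add(Mul(Rational(7, 390), Rational(96, 7)), -616), Rational(1, 2))) = Mul(-1, Pow(Add(Rational(16, 65), -616), Rational(1, 2))) = Mul(-1, Pow(Rational(-40024, 65), Rational(1, 2))) = Mul(-1, Mul(Rational(2, 65), I, Pow(650390, Rational(1, 2)))) = Mul(Rational(-2, 65), I, Pow(650390, Rational(1, 2)))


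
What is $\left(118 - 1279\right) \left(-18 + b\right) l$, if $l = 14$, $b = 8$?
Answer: $162540$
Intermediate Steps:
$\left(118 - 1279\right) \left(-18 + b\right) l = \left(118 - 1279\right) \left(-18 + 8\right) 14 = - 1161 \left(\left(-10\right) 14\right) = \left(-1161\right) \left(-140\right) = 162540$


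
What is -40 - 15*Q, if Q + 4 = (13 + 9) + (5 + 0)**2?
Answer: -685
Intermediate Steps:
Q = 43 (Q = -4 + ((13 + 9) + (5 + 0)**2) = -4 + (22 + 5**2) = -4 + (22 + 25) = -4 + 47 = 43)
-40 - 15*Q = -40 - 15*43 = -40 - 645 = -685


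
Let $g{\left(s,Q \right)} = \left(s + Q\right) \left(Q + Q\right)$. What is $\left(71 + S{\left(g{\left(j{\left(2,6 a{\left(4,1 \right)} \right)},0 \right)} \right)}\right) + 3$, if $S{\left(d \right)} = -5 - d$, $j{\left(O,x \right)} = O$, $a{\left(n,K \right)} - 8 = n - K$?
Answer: $69$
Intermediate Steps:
$a{\left(n,K \right)} = 8 + n - K$ ($a{\left(n,K \right)} = 8 - \left(K - n\right) = 8 + n - K$)
$g{\left(s,Q \right)} = 2 Q \left(Q + s\right)$ ($g{\left(s,Q \right)} = \left(Q + s\right) 2 Q = 2 Q \left(Q + s\right)$)
$\left(71 + S{\left(g{\left(j{\left(2,6 a{\left(4,1 \right)} \right)},0 \right)} \right)}\right) + 3 = \left(71 - \left(5 + 2 \cdot 0 \left(0 + 2\right)\right)\right) + 3 = \left(71 - \left(5 + 2 \cdot 0 \cdot 2\right)\right) + 3 = \left(71 - 5\right) + 3 = 66 + 3 = 69$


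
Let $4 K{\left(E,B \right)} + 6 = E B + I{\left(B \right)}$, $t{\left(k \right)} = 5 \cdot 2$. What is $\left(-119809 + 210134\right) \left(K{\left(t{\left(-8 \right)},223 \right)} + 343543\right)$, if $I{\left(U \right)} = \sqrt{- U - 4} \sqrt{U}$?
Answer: $31080742175 + \frac{90325 i \sqrt{50621}}{4} \approx 3.1081 \cdot 10^{10} + 5.0806 \cdot 10^{6} i$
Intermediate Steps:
$I{\left(U \right)} = \sqrt{U} \sqrt{-4 - U}$ ($I{\left(U \right)} = \sqrt{-4 - U} \sqrt{U} = \sqrt{U} \sqrt{-4 - U}$)
$t{\left(k \right)} = 10$
$K{\left(E,B \right)} = - \frac{3}{2} + \frac{B E}{4} + \frac{\sqrt{B} \sqrt{-4 - B}}{4}$ ($K{\left(E,B \right)} = - \frac{3}{2} + \frac{E B + \sqrt{B} \sqrt{-4 - B}}{4} = - \frac{3}{2} + \frac{B E + \sqrt{B} \sqrt{-4 - B}}{4} = - \frac{3}{2} + \left(\frac{B E}{4} + \frac{\sqrt{B} \sqrt{-4 - B}}{4}\right) = - \frac{3}{2} + \frac{B E}{4} + \frac{\sqrt{B} \sqrt{-4 - B}}{4}$)
$\left(-119809 + 210134\right) \left(K{\left(t{\left(-8 \right)},223 \right)} + 343543\right) = \left(-119809 + 210134\right) \left(\left(- \frac{3}{2} + \frac{1}{4} \cdot 223 \cdot 10 + \frac{\sqrt{223} \sqrt{-4 - 223}}{4}\right) + 343543\right) = 90325 \left(\left(- \frac{3}{2} + \frac{1115}{2} + \frac{\sqrt{223} \sqrt{-4 - 223}}{4}\right) + 343543\right) = 90325 \left(\left(- \frac{3}{2} + \frac{1115}{2} + \frac{\sqrt{223} \sqrt{-227}}{4}\right) + 343543\right) = 90325 \left(\left(- \frac{3}{2} + \frac{1115}{2} + \frac{\sqrt{223} i \sqrt{227}}{4}\right) + 343543\right) = 90325 \left(\left(- \frac{3}{2} + \frac{1115}{2} + \frac{i \sqrt{50621}}{4}\right) + 343543\right) = 90325 \left(\left(556 + \frac{i \sqrt{50621}}{4}\right) + 343543\right) = 90325 \left(344099 + \frac{i \sqrt{50621}}{4}\right) = 31080742175 + \frac{90325 i \sqrt{50621}}{4}$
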